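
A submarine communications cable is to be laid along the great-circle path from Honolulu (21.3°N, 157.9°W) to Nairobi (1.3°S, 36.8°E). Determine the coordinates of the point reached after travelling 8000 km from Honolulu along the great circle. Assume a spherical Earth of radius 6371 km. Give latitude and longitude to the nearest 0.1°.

≈ 54.6°N, 113.6°E

The haversine formula gives a central angle δ ≈ 2.712 rad (155.4°) between the endpoints. The total great-circle distance is δ·R ≈ 2.712 × 6371 ≈ 17279 km, so the target fraction is f = 8000/17279 ≈ 0.463.
Interpolate at f ≈ 0.463 with slerp weights a = sin((1−f)δ)/sin δ ≈ 2.386, b = sin(fδ)/sin δ ≈ 2.284.
p = a·p₁ + b·p₂ ≈ (-0.232, 0.531, 0.815); φ = arcsin(p_z) ≈ 54.58°, λ = atan2(p_y, p_x) ≈ 113.57°.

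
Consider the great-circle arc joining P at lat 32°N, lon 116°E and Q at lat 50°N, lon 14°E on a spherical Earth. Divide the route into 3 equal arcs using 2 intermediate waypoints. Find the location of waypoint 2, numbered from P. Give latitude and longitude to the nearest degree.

≈ lat 56°N, lon 54°E

The haversine formula gives a central angle δ ≈ 1.274 rad (73.0°) between the endpoints.
Interpolate at f = 2/3 with slerp weights a = sin((1−f)δ)/sin δ ≈ 0.431, b = sin(fδ)/sin δ ≈ 0.785.
p = a·p₁ + b·p₂ ≈ (0.330, 0.450, 0.830); φ = arcsin(p_z) ≈ 56.07°, λ = atan2(p_y, p_x) ≈ 53.81°.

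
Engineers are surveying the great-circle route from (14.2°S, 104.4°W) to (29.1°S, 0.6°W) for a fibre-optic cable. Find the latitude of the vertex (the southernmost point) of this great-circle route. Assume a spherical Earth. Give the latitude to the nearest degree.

≈ 34°S

The great circle lies in the plane with unit normal n̂ = (p₁ × p₂)/|p₁ × p₂|.
Here n̂_z ≈ +0.825; the vertex latitude is φ_max = arccos|n̂_z| ≈ 34.4°.
Check via Clairaut: cos φ_max = |cos φ₁| · sin C = cos(14.2°)·sin(121.6°) ≈ 0.825, again giving ≈ 34.4°.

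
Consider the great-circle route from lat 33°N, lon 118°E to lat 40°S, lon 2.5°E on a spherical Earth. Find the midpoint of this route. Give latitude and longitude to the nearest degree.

From cos δ = sin φ₁ sin φ₂ + cos φ₁ cos φ₂ cos Δλ, the central angle is δ ≈ 2.248 rad (128.8°).
Interpolate at f = 1/2 with slerp weights a = sin((1−f)δ)/sin δ ≈ 1.157, b = sin(fδ)/sin δ ≈ 1.157.
p = a·p₁ + b·p₂ ≈ (0.430, 0.896, -0.114); φ = arcsin(p_z) ≈ -6.52°, λ = atan2(p_y, p_x) ≈ 64.35°.

≈ lat 7°S, lon 64°E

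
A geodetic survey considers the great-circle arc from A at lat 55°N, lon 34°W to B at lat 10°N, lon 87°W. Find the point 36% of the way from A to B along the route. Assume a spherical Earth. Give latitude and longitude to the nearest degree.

≈ lat 42°N, lon 61°W

Write both endpoints as unit vectors p₁, p₂ with components (cos φ cos λ, cos φ sin λ, sin φ).
The central angle between the endpoints is δ = arccos(p₁·p₂) ≈ 1.068 rad (61.2°).
Interpolate at f = 0.36 with slerp weights a = sin((1−f)δ)/sin δ ≈ 0.721, b = sin(fδ)/sin δ ≈ 0.428.
p = a·p₁ + b·p₂ ≈ (0.365, -0.652, 0.665); φ = arcsin(p_z) ≈ 41.66°, λ = atan2(p_y, p_x) ≈ -60.78°.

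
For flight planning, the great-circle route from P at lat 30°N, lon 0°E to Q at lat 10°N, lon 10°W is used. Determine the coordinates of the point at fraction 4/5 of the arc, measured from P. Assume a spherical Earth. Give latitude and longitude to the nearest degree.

≈ lat 14°N, lon 8°W

The haversine formula gives a central angle δ ≈ 0.385 rad (22.1°) between the endpoints.
Interpolate at f = 4/5 with slerp weights a = sin((1−f)δ)/sin δ ≈ 0.205, b = sin(fδ)/sin δ ≈ 0.807.
p = a·p₁ + b·p₂ ≈ (0.960, -0.138, 0.243); φ = arcsin(p_z) ≈ 14.04°, λ = atan2(p_y, p_x) ≈ -8.18°.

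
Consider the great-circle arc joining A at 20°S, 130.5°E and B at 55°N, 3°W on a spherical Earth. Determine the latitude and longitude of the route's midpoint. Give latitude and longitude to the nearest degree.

≈ 35°N, 93°E

The haversine formula gives a central angle δ ≈ 2.280 rad (130.6°) between the endpoints.
Interpolate at f = 1/2 with slerp weights a = sin((1−f)δ)/sin δ ≈ 1.197, b = sin(fδ)/sin δ ≈ 1.197.
p = a·p₁ + b·p₂ ≈ (-0.045, 0.820, 0.571); φ = arcsin(p_z) ≈ 34.84°, λ = atan2(p_y, p_x) ≈ 93.13°.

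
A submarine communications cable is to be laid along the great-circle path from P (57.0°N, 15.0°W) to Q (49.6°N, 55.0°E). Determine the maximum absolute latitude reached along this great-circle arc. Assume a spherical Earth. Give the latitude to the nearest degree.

≈ 59°N

The great circle lies in the plane with unit normal n̂ = (p₁ × p₂)/|p₁ × p₂|.
Here n̂_z ≈ +0.510; the vertex latitude is φ_max = arccos|n̂_z| ≈ 59.3°.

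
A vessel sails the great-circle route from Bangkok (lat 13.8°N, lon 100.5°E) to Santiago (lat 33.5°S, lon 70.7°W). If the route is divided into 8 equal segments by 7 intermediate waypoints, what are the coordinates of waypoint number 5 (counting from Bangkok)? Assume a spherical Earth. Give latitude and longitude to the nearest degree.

Convert each endpoint to a unit vector on the sphere (x = cos φ cos λ, y = cos φ sin λ, z = sin φ).
The central angle between the endpoints is δ = arccos(p₁·p₂) ≈ 2.771 rad (158.7°).
Interpolate at f = 5/8 with slerp weights a = sin((1−f)δ)/sin δ ≈ 2.377, b = sin(fδ)/sin δ ≈ 2.722.
p = a·p₁ + b·p₂ ≈ (0.330, 0.127, -0.936); φ = arcsin(p_z) ≈ -69.31°, λ = atan2(p_y, p_x) ≈ 21.09°.

≈ lat 69°S, lon 21°E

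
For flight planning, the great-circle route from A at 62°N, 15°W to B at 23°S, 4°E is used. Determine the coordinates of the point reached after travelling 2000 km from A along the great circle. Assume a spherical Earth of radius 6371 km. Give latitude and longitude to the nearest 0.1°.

Write both endpoints as unit vectors p₁, p₂ with components (cos φ cos λ, cos φ sin λ, sin φ).
The central angle between the endpoints is δ = arccos(p₁·p₂) ≈ 1.507 rad (86.4°). The total great-circle distance is δ·R ≈ 1.507 × 6371 ≈ 9602 km, so the target fraction is f = 2000/9602 ≈ 0.208.
Interpolate at f ≈ 0.208 with slerp weights a = sin((1−f)δ)/sin δ ≈ 0.931, b = sin(fδ)/sin δ ≈ 0.309.
p = a·p₁ + b·p₂ ≈ (0.707, -0.093, 0.702); φ = arcsin(p_z) ≈ 44.55°, λ = atan2(p_y, p_x) ≈ -7.52°.

≈ 44.5°N, 7.5°W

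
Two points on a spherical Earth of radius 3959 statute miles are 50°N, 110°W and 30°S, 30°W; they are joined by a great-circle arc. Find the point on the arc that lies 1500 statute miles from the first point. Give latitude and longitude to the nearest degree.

≈ 37°N, 86°W

The haversine formula gives a central angle δ ≈ 1.861 rad (106.6°) between the endpoints. The total great-circle distance is δ·R ≈ 1.861 × 3959 ≈ 7369 mi, so the target fraction is f = 1500/7369 ≈ 0.204.
Interpolate at f ≈ 0.204 with slerp weights a = sin((1−f)δ)/sin δ ≈ 1.040, b = sin(fδ)/sin δ ≈ 0.386.
p = a·p₁ + b·p₂ ≈ (0.061, -0.795, 0.603); φ = arcsin(p_z) ≈ 37.11°, λ = atan2(p_y, p_x) ≈ -85.61°.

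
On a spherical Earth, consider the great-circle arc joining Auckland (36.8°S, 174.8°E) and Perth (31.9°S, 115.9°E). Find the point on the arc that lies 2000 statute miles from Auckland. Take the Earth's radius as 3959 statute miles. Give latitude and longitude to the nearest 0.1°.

≈ 37.4°S, 138.3°E

The haversine formula gives a central angle δ ≈ 0.840 rad (48.1°) between the endpoints. The total great-circle distance is δ·R ≈ 0.840 × 3959 ≈ 3324 mi, so the target fraction is f = 2000/3324 ≈ 0.602.
Interpolate at f ≈ 0.602 with slerp weights a = sin((1−f)δ)/sin δ ≈ 0.441, b = sin(fδ)/sin δ ≈ 0.650.
p = a·p₁ + b·p₂ ≈ (-0.593, 0.528, -0.608); φ = arcsin(p_z) ≈ -37.43°, λ = atan2(p_y, p_x) ≈ 138.28°.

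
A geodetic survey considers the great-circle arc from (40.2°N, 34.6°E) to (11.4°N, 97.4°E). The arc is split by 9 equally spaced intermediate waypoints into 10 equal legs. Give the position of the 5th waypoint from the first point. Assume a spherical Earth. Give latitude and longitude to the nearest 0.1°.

The haversine formula gives a central angle δ ≈ 1.082 rad (62.0°) between the endpoints.
Interpolate at f = 5/10 with slerp weights a = sin((1−f)δ)/sin δ ≈ 0.583, b = sin(fδ)/sin δ ≈ 0.583.
p = a·p₁ + b·p₂ ≈ (0.293, 0.820, 0.492); φ = arcsin(p_z) ≈ 29.46°, λ = atan2(p_y, p_x) ≈ 70.33°.

≈ (29.5°N, 70.3°E)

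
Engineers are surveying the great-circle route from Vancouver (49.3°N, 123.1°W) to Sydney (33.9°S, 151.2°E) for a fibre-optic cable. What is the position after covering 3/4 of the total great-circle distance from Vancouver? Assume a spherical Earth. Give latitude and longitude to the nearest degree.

≈ 12°S, 171°E

Convert each endpoint to a unit vector on the sphere (x = cos φ cos λ, y = cos φ sin λ, z = sin φ).
The central angle between the endpoints is δ = arccos(p₁·p₂) ≈ 1.963 rad (112.5°).
Interpolate at f = 3/4 with slerp weights a = sin((1−f)δ)/sin δ ≈ 0.510, b = sin(fδ)/sin δ ≈ 1.077.
p = a·p₁ + b·p₂ ≈ (-0.965, 0.152, -0.214); φ = arcsin(p_z) ≈ -12.36°, λ = atan2(p_y, p_x) ≈ 171.05°.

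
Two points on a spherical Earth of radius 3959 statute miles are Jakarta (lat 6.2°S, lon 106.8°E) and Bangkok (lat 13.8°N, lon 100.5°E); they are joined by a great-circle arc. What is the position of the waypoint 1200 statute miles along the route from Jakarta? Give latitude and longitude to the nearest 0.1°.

≈ lat 10.4°N, lon 101.6°E

Convert each endpoint to a unit vector on the sphere (x = cos φ cos λ, y = cos φ sin λ, z = sin φ).
The central angle between the endpoints is δ = arccos(p₁·p₂) ≈ 0.366 rad (21.0°). The total great-circle distance is δ·R ≈ 0.366 × 3959 ≈ 1448 mi, so the target fraction is f = 1200/1448 ≈ 0.829.
Interpolate at f ≈ 0.829 with slerp weights a = sin((1−f)δ)/sin δ ≈ 0.175, b = sin(fδ)/sin δ ≈ 0.835.
p = a·p₁ + b·p₂ ≈ (-0.198, 0.964, 0.180); φ = arcsin(p_z) ≈ 10.38°, λ = atan2(p_y, p_x) ≈ 101.61°.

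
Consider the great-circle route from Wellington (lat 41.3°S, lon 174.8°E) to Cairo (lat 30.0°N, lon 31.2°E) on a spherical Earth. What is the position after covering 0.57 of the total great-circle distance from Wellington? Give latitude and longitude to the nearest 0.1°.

Write both endpoints as unit vectors p₁, p₂ with components (cos φ cos λ, cos φ sin λ, sin φ).
The central angle between the endpoints is δ = arccos(p₁·p₂) ≈ 2.594 rad (148.6°).
Interpolate at f = 0.57 with slerp weights a = sin((1−f)δ)/sin δ ≈ 1.724, b = sin(fδ)/sin δ ≈ 1.912.
p = a·p₁ + b·p₂ ≈ (0.126, 0.975, -0.182); φ = arcsin(p_z) ≈ -10.49°, λ = atan2(p_y, p_x) ≈ 82.63°.

≈ lat 10.5°S, lon 82.6°E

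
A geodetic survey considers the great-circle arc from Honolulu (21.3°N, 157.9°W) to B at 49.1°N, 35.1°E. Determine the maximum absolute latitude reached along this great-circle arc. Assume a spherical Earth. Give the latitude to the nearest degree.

The great circle lies in the plane with unit normal n̂ = (p₁ × p₂)/|p₁ × p₂|.
Here n̂_z ≈ -0.145; the vertex latitude is φ_max = arccos|n̂_z| ≈ 81.7°.

≈ 82°N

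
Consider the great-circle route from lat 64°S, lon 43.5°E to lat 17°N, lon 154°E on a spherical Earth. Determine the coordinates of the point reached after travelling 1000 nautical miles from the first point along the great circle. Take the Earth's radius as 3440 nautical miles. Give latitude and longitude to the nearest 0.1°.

From cos δ = sin φ₁ sin φ₂ + cos φ₁ cos φ₂ cos Δλ, the central angle is δ ≈ 1.993 rad (114.2°). The total great-circle distance is δ·R ≈ 1.993 × 3440 ≈ 6855 nmi, so the target fraction is f = 1000/6855 ≈ 0.146.
Interpolate at f ≈ 0.146 with slerp weights a = sin((1−f)δ)/sin δ ≈ 1.087, b = sin(fδ)/sin δ ≈ 0.314.
p = a·p₁ + b·p₂ ≈ (0.076, 0.460, -0.885); φ = arcsin(p_z) ≈ -62.24°, λ = atan2(p_y, p_x) ≈ 80.67°.

≈ lat 62.2°S, lon 80.7°E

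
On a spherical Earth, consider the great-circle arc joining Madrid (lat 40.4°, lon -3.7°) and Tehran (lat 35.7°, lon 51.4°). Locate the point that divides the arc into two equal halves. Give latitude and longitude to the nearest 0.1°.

Write both endpoints as unit vectors p₁, p₂ with components (cos φ cos λ, cos φ sin λ, sin φ).
The central angle between the endpoints is δ = arccos(p₁·p₂) ≈ 0.749 rad (42.9°).
Interpolate at f = 1/2 with slerp weights a = sin((1−f)δ)/sin δ ≈ 0.537, b = sin(fδ)/sin δ ≈ 0.537.
p = a·p₁ + b·p₂ ≈ (0.681, 0.315, 0.662); φ = arcsin(p_z) ≈ 41.43°, λ = atan2(p_y, p_x) ≈ 24.81°.

≈ lat 41.4°, lon 24.8°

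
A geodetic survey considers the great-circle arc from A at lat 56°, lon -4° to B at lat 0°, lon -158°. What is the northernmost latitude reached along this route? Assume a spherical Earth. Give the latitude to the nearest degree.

The great circle lies in the plane with unit normal n̂ = (p₁ × p₂)/|p₁ × p₂|.
Here n̂_z ≈ -0.284; the vertex latitude is φ_max = arccos|n̂_z| ≈ 73.5°.
Check via Clairaut: cos φ_max = |cos φ₁| · sin C = cos(56.0°)·sin(30.5°) ≈ 0.284, again giving ≈ 73.5°.

≈ 74°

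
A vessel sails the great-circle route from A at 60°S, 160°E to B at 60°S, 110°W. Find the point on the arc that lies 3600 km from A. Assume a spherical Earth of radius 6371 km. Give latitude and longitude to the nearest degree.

Convert each endpoint to a unit vector on the sphere (x = cos φ cos λ, y = cos φ sin λ, z = sin φ).
The central angle between the endpoints is δ = arccos(p₁·p₂) ≈ 0.723 rad (41.4°). The total great-circle distance is δ·R ≈ 0.723 × 6371 ≈ 4605 km, so the target fraction is f = 3600/4605 ≈ 0.782.
Interpolate at f ≈ 0.782 with slerp weights a = sin((1−f)δ)/sin δ ≈ 0.237, b = sin(fδ)/sin δ ≈ 0.810.
p = a·p₁ + b·p₂ ≈ (-0.250, -0.340, -0.907); φ = arcsin(p_z) ≈ -65.05°, λ = atan2(p_y, p_x) ≈ -126.34°.

≈ 65°S, 126°W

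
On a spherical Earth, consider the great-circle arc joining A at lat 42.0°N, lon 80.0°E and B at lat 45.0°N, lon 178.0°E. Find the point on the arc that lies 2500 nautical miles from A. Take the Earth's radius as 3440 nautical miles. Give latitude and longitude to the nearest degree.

Convert each endpoint to a unit vector on the sphere (x = cos φ cos λ, y = cos φ sin λ, z = sin φ).
The central angle between the endpoints is δ = arccos(p₁·p₂) ≈ 1.159 rad (66.4°). The total great-circle distance is δ·R ≈ 1.159 × 3440 ≈ 3988 nmi, so the target fraction is f = 2500/3988 ≈ 0.627.
Interpolate at f ≈ 0.627 with slerp weights a = sin((1−f)δ)/sin δ ≈ 0.457, b = sin(fδ)/sin δ ≈ 0.725.
p = a·p₁ + b·p₂ ≈ (-0.453, 0.353, 0.819); φ = arcsin(p_z) ≈ 54.95°, λ = atan2(p_y, p_x) ≈ 142.12°.

≈ lat 55°N, lon 142°E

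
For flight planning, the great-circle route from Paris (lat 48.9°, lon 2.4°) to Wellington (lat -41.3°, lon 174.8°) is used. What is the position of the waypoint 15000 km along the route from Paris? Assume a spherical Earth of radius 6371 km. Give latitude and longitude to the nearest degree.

Convert each endpoint to a unit vector on the sphere (x = cos φ cos λ, y = cos φ sin λ, z = sin φ).
The central angle between the endpoints is δ = arccos(p₁·p₂) ≈ 2.979 rad (170.7°). The total great-circle distance is δ·R ≈ 2.979 × 6371 ≈ 18982 km, so the target fraction is f = 15000/18982 ≈ 0.790.
Interpolate at f ≈ 0.790 with slerp weights a = sin((1−f)δ)/sin δ ≈ 3.623, b = sin(fδ)/sin δ ≈ 4.387.
p = a·p₁ + b·p₂ ≈ (-0.902, 0.398, -0.165); φ = arcsin(p_z) ≈ -9.49°, λ = atan2(p_y, p_x) ≈ 156.17°.

≈ lat -9°, lon 156°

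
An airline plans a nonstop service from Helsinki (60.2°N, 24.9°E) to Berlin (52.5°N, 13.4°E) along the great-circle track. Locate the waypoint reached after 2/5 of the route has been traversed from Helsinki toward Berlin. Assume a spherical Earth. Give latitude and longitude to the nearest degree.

≈ 57°N, 20°E

Write both endpoints as unit vectors p₁, p₂ with components (cos φ cos λ, cos φ sin λ, sin φ).
The central angle between the endpoints is δ = arccos(p₁·p₂) ≈ 0.174 rad (10.0°).
Interpolate at f = 2/5 with slerp weights a = sin((1−f)δ)/sin δ ≈ 0.602, b = sin(fδ)/sin δ ≈ 0.402.
p = a·p₁ + b·p₂ ≈ (0.509, 0.183, 0.841); φ = arcsin(p_z) ≈ 57.25°, λ = atan2(p_y, p_x) ≈ 19.73°.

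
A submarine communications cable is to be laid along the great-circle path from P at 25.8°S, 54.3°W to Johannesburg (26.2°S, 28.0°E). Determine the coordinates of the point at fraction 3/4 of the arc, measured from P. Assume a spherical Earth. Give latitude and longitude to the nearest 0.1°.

≈ 31.2°S, 8.1°E

Convert each endpoint to a unit vector on the sphere (x = cos φ cos λ, y = cos φ sin λ, z = sin φ).
The central angle between the endpoints is δ = arccos(p₁·p₂) ≈ 1.266 rad (72.5°).
Interpolate at f = 3/4 with slerp weights a = sin((1−f)δ)/sin δ ≈ 0.326, b = sin(fδ)/sin δ ≈ 0.852.
p = a·p₁ + b·p₂ ≈ (0.847, 0.121, -0.518); φ = arcsin(p_z) ≈ -31.22°, λ = atan2(p_y, p_x) ≈ 8.10°.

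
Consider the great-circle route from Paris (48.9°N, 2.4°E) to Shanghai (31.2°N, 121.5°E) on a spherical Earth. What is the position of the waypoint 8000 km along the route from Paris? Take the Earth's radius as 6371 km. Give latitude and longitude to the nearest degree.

Write both endpoints as unit vectors p₁, p₂ with components (cos φ cos λ, cos φ sin λ, sin φ).
The central angle between the endpoints is δ = arccos(p₁·p₂) ≈ 1.454 rad (83.3°). The total great-circle distance is δ·R ≈ 1.454 × 6371 ≈ 9261 km, so the target fraction is f = 8000/9261 ≈ 0.864.
Interpolate at f ≈ 0.864 with slerp weights a = sin((1−f)δ)/sin δ ≈ 0.198, b = sin(fδ)/sin δ ≈ 0.957.
p = a·p₁ + b·p₂ ≈ (-0.298, 0.704, 0.645); φ = arcsin(p_z) ≈ 40.18°, λ = atan2(p_y, p_x) ≈ 112.94°.

≈ (40°N, 113°E)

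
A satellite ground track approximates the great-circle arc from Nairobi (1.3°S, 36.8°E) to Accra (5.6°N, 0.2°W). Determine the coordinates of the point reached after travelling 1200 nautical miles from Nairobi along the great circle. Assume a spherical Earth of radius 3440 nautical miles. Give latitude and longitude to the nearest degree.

≈ 2°N, 17°E

Write both endpoints as unit vectors p₁, p₂ with components (cos φ cos λ, cos φ sin λ, sin φ).
The central angle between the endpoints is δ = arccos(p₁·p₂) ≈ 0.656 rad (37.6°). The total great-circle distance is δ·R ≈ 0.656 × 3440 ≈ 2257 nmi, so the target fraction is f = 1200/2257 ≈ 0.532.
Interpolate at f ≈ 0.532 with slerp weights a = sin((1−f)δ)/sin δ ≈ 0.496, b = sin(fδ)/sin δ ≈ 0.560.
p = a·p₁ + b·p₂ ≈ (0.955, 0.295, 0.043); φ = arcsin(p_z) ≈ 2.49°, λ = atan2(p_y, p_x) ≈ 17.17°.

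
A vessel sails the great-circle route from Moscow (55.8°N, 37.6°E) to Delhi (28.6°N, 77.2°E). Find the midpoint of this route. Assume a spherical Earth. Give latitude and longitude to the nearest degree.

≈ 44°N, 62°E

Write both endpoints as unit vectors p₁, p₂ with components (cos φ cos λ, cos φ sin λ, sin φ).
The central angle between the endpoints is δ = arccos(p₁·p₂) ≈ 0.682 rad (39.1°).
Interpolate at f = 1/2 with slerp weights a = sin((1−f)δ)/sin δ ≈ 0.531, b = sin(fδ)/sin δ ≈ 0.531.
p = a·p₁ + b·p₂ ≈ (0.339, 0.636, 0.693); φ = arcsin(p_z) ≈ 43.85°, λ = atan2(p_y, p_x) ≈ 61.92°.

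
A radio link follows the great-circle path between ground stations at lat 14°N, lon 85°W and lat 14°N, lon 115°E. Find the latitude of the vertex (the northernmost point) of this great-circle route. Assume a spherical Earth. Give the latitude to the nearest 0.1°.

The great circle lies in the plane with unit normal n̂ = (p₁ × p₂)/|p₁ × p₂|.
Here n̂_z ≈ -0.572; the vertex latitude is φ_max = arccos|n̂_z| ≈ 55.1°.

≈ 55.1°N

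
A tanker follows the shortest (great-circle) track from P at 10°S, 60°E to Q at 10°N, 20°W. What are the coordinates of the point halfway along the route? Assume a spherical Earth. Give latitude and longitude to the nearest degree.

≈ 0°N, 20°E

Write both endpoints as unit vectors p₁, p₂ with components (cos φ cos λ, cos φ sin λ, sin φ).
The central angle between the endpoints is δ = arccos(p₁·p₂) ≈ 1.432 rad (82.1°).
Interpolate at f = 1/2 with slerp weights a = sin((1−f)δ)/sin δ ≈ 0.663, b = sin(fδ)/sin δ ≈ 0.663.
p = a·p₁ + b·p₂ ≈ (0.940, 0.342, 0.000); φ = arcsin(p_z) ≈ 0.00°, λ = atan2(p_y, p_x) ≈ 20.00°.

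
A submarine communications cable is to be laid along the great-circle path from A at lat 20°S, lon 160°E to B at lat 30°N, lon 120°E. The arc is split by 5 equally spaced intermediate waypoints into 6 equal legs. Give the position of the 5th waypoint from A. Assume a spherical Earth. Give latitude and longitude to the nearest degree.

Write both endpoints as unit vectors p₁, p₂ with components (cos φ cos λ, cos φ sin λ, sin φ).
The central angle between the endpoints is δ = arccos(p₁·p₂) ≈ 1.101 rad (63.1°).
Interpolate at f = 5/6 with slerp weights a = sin((1−f)δ)/sin δ ≈ 0.205, b = sin(fδ)/sin δ ≈ 0.891.
p = a·p₁ + b·p₂ ≈ (-0.566, 0.734, 0.375); φ = arcsin(p_z) ≈ 22.04°, λ = atan2(p_y, p_x) ≈ 127.66°.

≈ lat 22°N, lon 128°E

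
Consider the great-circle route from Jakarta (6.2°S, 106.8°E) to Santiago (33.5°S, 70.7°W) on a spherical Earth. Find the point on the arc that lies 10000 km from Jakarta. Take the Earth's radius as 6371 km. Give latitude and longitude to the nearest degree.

Write both endpoints as unit vectors p₁, p₂ with components (cos φ cos λ, cos φ sin λ, sin φ).
The central angle between the endpoints is δ = arccos(p₁·p₂) ≈ 2.447 rad (140.2°). The total great-circle distance is δ·R ≈ 2.447 × 6371 ≈ 15593 km, so the target fraction is f = 10000/15593 ≈ 0.641.
Interpolate at f ≈ 0.641 with slerp weights a = sin((1−f)δ)/sin δ ≈ 1.203, b = sin(fδ)/sin δ ≈ 1.563.
p = a·p₁ + b·p₂ ≈ (0.085, -0.086, -0.993); φ = arcsin(p_z) ≈ -83.06°, λ = atan2(p_y, p_x) ≈ -45.14°.

≈ 83°S, 45°W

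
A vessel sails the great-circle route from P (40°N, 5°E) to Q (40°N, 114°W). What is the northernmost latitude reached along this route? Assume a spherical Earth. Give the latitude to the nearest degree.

The great circle lies in the plane with unit normal n̂ = (p₁ × p₂)/|p₁ × p₂|.
Here n̂_z ≈ -0.518; the vertex latitude is φ_max = arccos|n̂_z| ≈ 58.8°.
Check via Clairaut: cos φ_max = |cos φ₁| · sin C = cos(40.0°)·sin(42.5°) ≈ 0.518, again giving ≈ 58.8°.

≈ 59°N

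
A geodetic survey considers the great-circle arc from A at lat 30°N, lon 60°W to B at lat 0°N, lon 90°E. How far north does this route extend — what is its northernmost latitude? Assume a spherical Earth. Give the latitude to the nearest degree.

The great circle lies in the plane with unit normal n̂ = (p₁ × p₂)/|p₁ × p₂|.
Here n̂_z ≈ +0.655; the vertex latitude is φ_max = arccos|n̂_z| ≈ 49.1°.

≈ 49°N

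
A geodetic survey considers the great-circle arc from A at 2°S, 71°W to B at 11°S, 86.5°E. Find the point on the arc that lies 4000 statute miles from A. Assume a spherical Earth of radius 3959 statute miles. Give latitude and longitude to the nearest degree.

≈ 27°S, 16°W

The haversine formula gives a central angle δ ≈ 2.690 rad (154.1°) between the endpoints. The total great-circle distance is δ·R ≈ 2.690 × 3959 ≈ 10649 mi, so the target fraction is f = 4000/10649 ≈ 0.376.
Interpolate at f ≈ 0.376 with slerp weights a = sin((1−f)δ)/sin δ ≈ 2.277, b = sin(fδ)/sin δ ≈ 1.940.
p = a·p₁ + b·p₂ ≈ (0.857, -0.251, -0.450); φ = arcsin(p_z) ≈ -26.73°, λ = atan2(p_y, p_x) ≈ -16.30°.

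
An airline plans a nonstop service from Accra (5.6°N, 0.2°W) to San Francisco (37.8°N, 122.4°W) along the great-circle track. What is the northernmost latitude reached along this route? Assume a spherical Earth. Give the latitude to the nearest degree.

The great circle lies in the plane with unit normal n̂ = (p₁ × p₂)/|p₁ × p₂|.
Here n̂_z ≈ -0.713; the vertex latitude is φ_max = arccos|n̂_z| ≈ 44.5°.
Check via Clairaut: cos φ_max = |cos φ₁| · sin C = cos(5.6°)·sin(45.8°) ≈ 0.713, again giving ≈ 44.5°.

≈ 45°N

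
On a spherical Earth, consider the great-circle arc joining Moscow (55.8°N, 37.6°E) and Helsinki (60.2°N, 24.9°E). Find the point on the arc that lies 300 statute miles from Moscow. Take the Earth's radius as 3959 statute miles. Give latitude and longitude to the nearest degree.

≈ 58°N, 31°E

Write both endpoints as unit vectors p₁, p₂ with components (cos φ cos λ, cos φ sin λ, sin φ).
The central angle between the endpoints is δ = arccos(p₁·p₂) ≈ 0.140 rad (8.0°). The total great-circle distance is δ·R ≈ 0.140 × 3959 ≈ 554 mi, so the target fraction is f = 300/554 ≈ 0.541.
Interpolate at f ≈ 0.541 with slerp weights a = sin((1−f)δ)/sin δ ≈ 0.460, b = sin(fδ)/sin δ ≈ 0.543.
p = a·p₁ + b·p₂ ≈ (0.449, 0.271, 0.851); φ = arcsin(p_z) ≈ 58.34°, λ = atan2(p_y, p_x) ≈ 31.12°.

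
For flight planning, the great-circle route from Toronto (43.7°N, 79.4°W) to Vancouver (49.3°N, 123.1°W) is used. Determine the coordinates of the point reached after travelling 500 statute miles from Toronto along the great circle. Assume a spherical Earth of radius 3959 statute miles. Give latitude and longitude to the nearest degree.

≈ 47°N, 89°W

Convert each endpoint to a unit vector on the sphere (x = cos φ cos λ, y = cos φ sin λ, z = sin φ).
The central angle between the endpoints is δ = arccos(p₁·p₂) ≈ 0.526 rad (30.2°). The total great-circle distance is δ·R ≈ 0.526 × 3959 ≈ 2084 mi, so the target fraction is f = 500/2084 ≈ 0.240.
Interpolate at f ≈ 0.240 with slerp weights a = sin((1−f)δ)/sin δ ≈ 0.775, b = sin(fδ)/sin δ ≈ 0.251.
p = a·p₁ + b·p₂ ≈ (0.014, -0.688, 0.726); φ = arcsin(p_z) ≈ 46.53°, λ = atan2(p_y, p_x) ≈ -88.85°.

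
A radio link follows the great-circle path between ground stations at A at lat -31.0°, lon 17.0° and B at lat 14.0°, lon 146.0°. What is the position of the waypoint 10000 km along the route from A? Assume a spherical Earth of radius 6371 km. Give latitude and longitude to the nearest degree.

Convert each endpoint to a unit vector on the sphere (x = cos φ cos λ, y = cos φ sin λ, z = sin φ).
The central angle between the endpoints is δ = arccos(p₁·p₂) ≈ 2.276 rad (130.4°). The total great-circle distance is δ·R ≈ 2.276 × 6371 ≈ 14499 km, so the target fraction is f = 10000/14499 ≈ 0.690.
Interpolate at f ≈ 0.690 with slerp weights a = sin((1−f)δ)/sin δ ≈ 0.852, b = sin(fδ)/sin δ ≈ 1.313.
p = a·p₁ + b·p₂ ≈ (-0.358, 0.926, -0.121); φ = arcsin(p_z) ≈ -6.96°, λ = atan2(p_y, p_x) ≈ 111.13°.

≈ lat -7°, lon 111°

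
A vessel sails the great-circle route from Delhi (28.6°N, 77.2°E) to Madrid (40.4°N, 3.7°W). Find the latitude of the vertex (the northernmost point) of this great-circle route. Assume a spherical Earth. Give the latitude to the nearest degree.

≈ 43°N

The great circle lies in the plane with unit normal n̂ = (p₁ × p₂)/|p₁ × p₂|.
Here n̂_z ≈ -0.726; the vertex latitude is φ_max = arccos|n̂_z| ≈ 43.4°.
Check via Clairaut: cos φ_max = |cos φ₁| · sin C = cos(28.6°)·sin(55.8°) ≈ 0.726, again giving ≈ 43.4°.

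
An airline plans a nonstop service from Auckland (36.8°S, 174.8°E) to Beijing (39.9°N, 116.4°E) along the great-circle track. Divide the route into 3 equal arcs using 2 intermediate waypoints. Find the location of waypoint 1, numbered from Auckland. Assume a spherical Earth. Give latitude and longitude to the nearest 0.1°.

Write both endpoints as unit vectors p₁, p₂ with components (cos φ cos λ, cos φ sin λ, sin φ).
The central angle between the endpoints is δ = arccos(p₁·p₂) ≈ 1.633 rad (93.6°).
Interpolate at f = 1/3 with slerp weights a = sin((1−f)δ)/sin δ ≈ 0.888, b = sin(fδ)/sin δ ≈ 0.519.
p = a·p₁ + b·p₂ ≈ (-0.885, 0.421, -0.199); φ = arcsin(p_z) ≈ -11.48°, λ = atan2(p_y, p_x) ≈ 154.56°.

≈ 11.5°S, 154.6°E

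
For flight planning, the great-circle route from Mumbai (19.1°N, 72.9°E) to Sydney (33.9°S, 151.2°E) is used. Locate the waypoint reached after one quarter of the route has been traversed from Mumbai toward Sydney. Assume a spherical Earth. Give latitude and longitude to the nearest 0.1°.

≈ 5.1°N, 91.4°E

From cos δ = sin φ₁ sin φ₂ + cos φ₁ cos φ₂ cos Δλ, the central angle is δ ≈ 1.594 rad (91.3°).
Interpolate at f = 1/4 with slerp weights a = sin((1−f)δ)/sin δ ≈ 0.931, b = sin(fδ)/sin δ ≈ 0.388.
p = a·p₁ + b·p₂ ≈ (-0.024, 0.996, 0.088); φ = arcsin(p_z) ≈ 5.05°, λ = atan2(p_y, p_x) ≈ 91.37°.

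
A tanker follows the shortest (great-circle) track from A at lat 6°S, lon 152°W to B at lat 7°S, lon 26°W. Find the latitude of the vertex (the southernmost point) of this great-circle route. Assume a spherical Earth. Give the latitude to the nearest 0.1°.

≈ 14.1°S

The great circle lies in the plane with unit normal n̂ = (p₁ × p₂)/|p₁ × p₂|.
Here n̂_z ≈ +0.970; the vertex latitude is φ_max = arccos|n̂_z| ≈ 14.1°.
Check via Clairaut: cos φ_max = |cos φ₁| · sin C = cos(6.0°)·sin(102.8°) ≈ 0.970, again giving ≈ 14.1°.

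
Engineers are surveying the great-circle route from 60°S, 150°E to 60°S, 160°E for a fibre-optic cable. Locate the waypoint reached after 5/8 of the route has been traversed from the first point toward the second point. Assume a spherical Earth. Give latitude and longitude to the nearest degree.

Write both endpoints as unit vectors p₁, p₂ with components (cos φ cos λ, cos φ sin λ, sin φ).
The central angle between the endpoints is δ = arccos(p₁·p₂) ≈ 0.087 rad (5.0°).
Interpolate at f = 5/8 with slerp weights a = sin((1−f)δ)/sin δ ≈ 0.375, b = sin(fδ)/sin δ ≈ 0.625.
p = a·p₁ + b·p₂ ≈ (-0.456, 0.201, -0.867); φ = arcsin(p_z) ≈ -60.09°, λ = atan2(p_y, p_x) ≈ 156.25°.

≈ 60°S, 156°E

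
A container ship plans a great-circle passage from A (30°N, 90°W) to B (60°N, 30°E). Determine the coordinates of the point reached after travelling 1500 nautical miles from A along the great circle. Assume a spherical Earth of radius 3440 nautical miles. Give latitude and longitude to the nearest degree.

Convert each endpoint to a unit vector on the sphere (x = cos φ cos λ, y = cos φ sin λ, z = sin φ).
The central angle between the endpoints is δ = arccos(p₁·p₂) ≈ 1.353 rad (77.5°). The total great-circle distance is δ·R ≈ 1.353 × 3440 ≈ 4653 nmi, so the target fraction is f = 1500/4653 ≈ 0.322.
Interpolate at f ≈ 0.322 with slerp weights a = sin((1−f)δ)/sin δ ≈ 0.813, b = sin(fδ)/sin δ ≈ 0.433.
p = a·p₁ + b·p₂ ≈ (0.187, -0.596, 0.781); φ = arcsin(p_z) ≈ 51.36°, λ = atan2(p_y, p_x) ≈ -72.54°.

≈ (51°N, 73°W)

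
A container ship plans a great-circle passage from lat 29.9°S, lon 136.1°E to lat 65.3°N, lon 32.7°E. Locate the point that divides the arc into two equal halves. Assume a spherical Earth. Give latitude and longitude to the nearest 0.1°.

≈ lat 25.2°N, lon 108.3°E

Convert each endpoint to a unit vector on the sphere (x = cos φ cos λ, y = cos φ sin λ, z = sin φ).
The central angle between the endpoints is δ = arccos(p₁·p₂) ≈ 2.137 rad (122.5°).
Interpolate at f = 1/2 with slerp weights a = sin((1−f)δ)/sin δ ≈ 1.039, b = sin(fδ)/sin δ ≈ 1.039.
p = a·p₁ + b·p₂ ≈ (-0.284, 0.859, 0.426); φ = arcsin(p_z) ≈ 25.21°, λ = atan2(p_y, p_x) ≈ 108.27°.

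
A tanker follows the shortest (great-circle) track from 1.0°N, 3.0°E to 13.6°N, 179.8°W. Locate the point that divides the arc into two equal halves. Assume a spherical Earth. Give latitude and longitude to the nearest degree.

From cos δ = sin φ₁ sin φ₂ + cos φ₁ cos φ₂ cos Δλ, the central angle is δ ≈ 2.882 rad (165.1°).
Interpolate at f = 1/2 with slerp weights a = sin((1−f)δ)/sin δ ≈ 3.866, b = sin(fδ)/sin δ ≈ 3.866.
p = a·p₁ + b·p₂ ≈ (0.103, 0.189, 0.977); φ = arcsin(p_z) ≈ 77.57°, λ = atan2(p_y, p_x) ≈ 61.54°.

≈ 78°N, 62°E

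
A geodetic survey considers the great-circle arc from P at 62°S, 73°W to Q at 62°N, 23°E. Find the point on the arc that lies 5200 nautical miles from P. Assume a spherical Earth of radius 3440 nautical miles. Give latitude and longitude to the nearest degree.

≈ 14°N, 19°W

Write both endpoints as unit vectors p₁, p₂ with components (cos φ cos λ, cos φ sin λ, sin φ).
The central angle between the endpoints is δ = arccos(p₁·p₂) ≈ 2.502 rad (143.4°). The total great-circle distance is δ·R ≈ 2.502 × 3440 ≈ 8609 nmi, so the target fraction is f = 5200/8609 ≈ 0.604.
Interpolate at f ≈ 0.604 with slerp weights a = sin((1−f)δ)/sin δ ≈ 1.402, b = sin(fδ)/sin δ ≈ 1.674.
p = a·p₁ + b·p₂ ≈ (0.916, -0.323, 0.239); φ = arcsin(p_z) ≈ 13.85°, λ = atan2(p_y, p_x) ≈ -19.41°.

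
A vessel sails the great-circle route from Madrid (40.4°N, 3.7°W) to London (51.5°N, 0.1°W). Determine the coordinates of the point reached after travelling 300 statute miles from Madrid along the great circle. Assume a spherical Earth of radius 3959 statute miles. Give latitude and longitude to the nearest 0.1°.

From cos δ = sin φ₁ sin φ₂ + cos φ₁ cos φ₂ cos Δλ, the central angle is δ ≈ 0.199 rad (11.4°). The total great-circle distance is δ·R ≈ 0.199 × 3959 ≈ 786 mi, so the target fraction is f = 300/786 ≈ 0.382.
Interpolate at f ≈ 0.382 with slerp weights a = sin((1−f)δ)/sin δ ≈ 0.621, b = sin(fδ)/sin δ ≈ 0.384.
p = a·p₁ + b·p₂ ≈ (0.711, -0.031, 0.703); φ = arcsin(p_z) ≈ 44.65°, λ = atan2(p_y, p_x) ≈ -2.49°.

≈ (44.6°N, 2.5°W)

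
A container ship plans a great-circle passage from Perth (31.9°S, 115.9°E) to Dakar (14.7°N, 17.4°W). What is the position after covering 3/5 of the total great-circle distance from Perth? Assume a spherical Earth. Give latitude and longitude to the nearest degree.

Write both endpoints as unit vectors p₁, p₂ with components (cos φ cos λ, cos φ sin λ, sin φ).
The central angle between the endpoints is δ = arccos(p₁·p₂) ≈ 2.342 rad (134.2°).
Interpolate at f = 3/5 with slerp weights a = sin((1−f)δ)/sin δ ≈ 1.124, b = sin(fδ)/sin δ ≈ 1.376.
p = a·p₁ + b·p₂ ≈ (0.853, 0.460, -0.245); φ = arcsin(p_z) ≈ -14.17°, λ = atan2(p_y, p_x) ≈ 28.35°.

≈ 14°S, 28°E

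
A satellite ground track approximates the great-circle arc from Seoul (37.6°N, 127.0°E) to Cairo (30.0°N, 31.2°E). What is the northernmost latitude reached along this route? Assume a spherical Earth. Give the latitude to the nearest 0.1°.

The great circle lies in the plane with unit normal n̂ = (p₁ × p₂)/|p₁ × p₂|.
Here n̂_z ≈ -0.702; the vertex latitude is φ_max = arccos|n̂_z| ≈ 45.4°.
Check via Clairaut: cos φ_max = |cos φ₁| · sin C = cos(37.6°)·sin(62.4°) ≈ 0.702, again giving ≈ 45.4°.

≈ 45.4°N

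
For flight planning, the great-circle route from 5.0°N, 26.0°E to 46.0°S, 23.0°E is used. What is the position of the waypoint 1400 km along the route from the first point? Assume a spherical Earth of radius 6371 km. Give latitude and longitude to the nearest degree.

≈ 8°S, 25°E

From cos δ = sin φ₁ sin φ₂ + cos φ₁ cos φ₂ cos Δλ, the central angle is δ ≈ 0.891 rad (51.1°). The total great-circle distance is δ·R ≈ 0.891 × 6371 ≈ 5679 km, so the target fraction is f = 1400/5679 ≈ 0.247.
Interpolate at f ≈ 0.247 with slerp weights a = sin((1−f)δ)/sin δ ≈ 0.800, b = sin(fδ)/sin δ ≈ 0.280.
p = a·p₁ + b·p₂ ≈ (0.895, 0.425, -0.132); φ = arcsin(p_z) ≈ -7.58°, λ = atan2(p_y, p_x) ≈ 25.41°.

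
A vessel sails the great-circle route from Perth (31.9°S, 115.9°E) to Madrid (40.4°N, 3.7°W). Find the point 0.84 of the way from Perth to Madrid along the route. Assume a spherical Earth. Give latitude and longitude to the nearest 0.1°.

Convert each endpoint to a unit vector on the sphere (x = cos φ cos λ, y = cos φ sin λ, z = sin φ).
The central angle between the endpoints is δ = arccos(p₁·p₂) ≈ 2.294 rad (131.4°).
Interpolate at f = 0.84 with slerp weights a = sin((1−f)δ)/sin δ ≈ 0.479, b = sin(fδ)/sin δ ≈ 1.250.
p = a·p₁ + b·p₂ ≈ (0.773, 0.304, 0.557); φ = arcsin(p_z) ≈ 33.87°, λ = atan2(p_y, p_x) ≈ 21.49°.

≈ 33.9°N, 21.5°E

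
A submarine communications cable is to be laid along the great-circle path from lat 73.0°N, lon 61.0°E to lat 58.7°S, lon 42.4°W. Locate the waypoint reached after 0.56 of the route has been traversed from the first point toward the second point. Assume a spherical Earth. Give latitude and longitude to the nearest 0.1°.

≈ lat 2.3°N, lon 12.8°W

Write both endpoints as unit vectors p₁, p₂ with components (cos φ cos λ, cos φ sin λ, sin φ).
The central angle between the endpoints is δ = arccos(p₁·p₂) ≈ 2.591 rad (148.5°).
Interpolate at f = 0.56 with slerp weights a = sin((1−f)δ)/sin δ ≈ 1.737, b = sin(fδ)/sin δ ≈ 1.898.
p = a·p₁ + b·p₂ ≈ (0.975, -0.221, 0.039); φ = arcsin(p_z) ≈ 2.26°, λ = atan2(p_y, p_x) ≈ -12.76°.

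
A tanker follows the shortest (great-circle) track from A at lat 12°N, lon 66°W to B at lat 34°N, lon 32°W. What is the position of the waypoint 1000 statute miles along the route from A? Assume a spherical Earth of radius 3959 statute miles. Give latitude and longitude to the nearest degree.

The haversine formula gives a central angle δ ≈ 0.662 rad (38.0°) between the endpoints. The total great-circle distance is δ·R ≈ 0.662 × 3959 ≈ 2622 mi, so the target fraction is f = 1000/2622 ≈ 0.381.
Interpolate at f ≈ 0.381 with slerp weights a = sin((1−f)δ)/sin δ ≈ 0.648, b = sin(fδ)/sin δ ≈ 0.406.
p = a·p₁ + b·p₂ ≈ (0.543, -0.757, 0.362); φ = arcsin(p_z) ≈ 21.22°, λ = atan2(p_y, p_x) ≈ -54.34°.

≈ lat 21°N, lon 54°W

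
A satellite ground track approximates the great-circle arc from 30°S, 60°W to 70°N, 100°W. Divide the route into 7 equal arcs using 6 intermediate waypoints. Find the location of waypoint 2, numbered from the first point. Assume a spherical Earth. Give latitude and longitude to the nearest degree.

Convert each endpoint to a unit vector on the sphere (x = cos φ cos λ, y = cos φ sin λ, z = sin φ).
The central angle between the endpoints is δ = arccos(p₁·p₂) ≈ 1.816 rad (104.1°).
Interpolate at f = 2/7 with slerp weights a = sin((1−f)δ)/sin δ ≈ 0.993, b = sin(fδ)/sin δ ≈ 0.511.
p = a·p₁ + b·p₂ ≈ (0.399, -0.917, -0.016); φ = arcsin(p_z) ≈ -0.91°, λ = atan2(p_y, p_x) ≈ -66.45°.

≈ 1°S, 66°W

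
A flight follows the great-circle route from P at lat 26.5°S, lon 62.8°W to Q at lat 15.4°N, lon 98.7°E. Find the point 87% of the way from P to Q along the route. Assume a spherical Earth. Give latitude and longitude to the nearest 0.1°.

≈ lat 2.8°N, lon 82.0°E

From cos δ = sin φ₁ sin φ₂ + cos φ₁ cos φ₂ cos Δλ, the central angle is δ ≈ 2.784 rad (159.5°).
Interpolate at f = 0.87 with slerp weights a = sin((1−f)δ)/sin δ ≈ 1.011, b = sin(fδ)/sin δ ≈ 1.882.
p = a·p₁ + b·p₂ ≈ (0.139, 0.989, 0.049); φ = arcsin(p_z) ≈ 2.79°, λ = atan2(p_y, p_x) ≈ 81.99°.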